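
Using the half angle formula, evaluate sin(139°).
sin(139°) = √((1 - cos 278°)/2) = 0.6561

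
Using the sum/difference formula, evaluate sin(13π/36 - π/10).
sin(13π/36 - π/10) = sin 13π/36 cos π/10 - cos 13π/36 sin π/10 = 0.7314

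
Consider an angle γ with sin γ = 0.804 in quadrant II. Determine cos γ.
cos γ = ±√(1 - sin²γ) = -0.5946 (negative in QII)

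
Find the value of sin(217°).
sin(217°) = -0.6018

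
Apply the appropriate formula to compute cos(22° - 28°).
cos(22° - 28°) = cos 22° cos 28° + sin 22° sin 28° = 0.9945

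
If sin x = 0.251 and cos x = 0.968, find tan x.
tan x = sin x / cos x = 0.2593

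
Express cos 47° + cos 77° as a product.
cos 47° + cos 77° = 2 cos(62°) cos(-15°)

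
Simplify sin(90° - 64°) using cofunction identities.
sin(90° - 64°) = cos(64°)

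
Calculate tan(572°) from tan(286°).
tan(572°) = 2 tan 286° / (1 - tan²286°) = 0.6249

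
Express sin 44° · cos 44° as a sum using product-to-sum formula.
sin 44° cos 44° = (1/2)[sin(44°+44°) + sin(44°-44°)]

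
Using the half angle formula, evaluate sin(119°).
sin(119°) = √((1 - cos 238°)/2) = 0.8746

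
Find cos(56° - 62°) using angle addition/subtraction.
cos(56° - 62°) = cos 56° cos 62° + sin 56° sin 62° = 0.9945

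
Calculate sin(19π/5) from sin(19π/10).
sin(19π/5) = 2 sin 19π/10 cos 19π/10 = -0.5878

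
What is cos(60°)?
cos(60°) = 1/2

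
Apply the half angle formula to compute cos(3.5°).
cos(3.5°) = √((1 + cos 7°)/2) = 0.9981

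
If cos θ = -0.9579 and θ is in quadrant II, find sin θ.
sin θ = 0.2871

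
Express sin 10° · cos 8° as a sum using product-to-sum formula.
sin 10° cos 8° = (1/2)[sin(10°+8°) + sin(10°-8°)]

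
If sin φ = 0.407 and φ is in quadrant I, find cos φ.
cos φ = 0.9134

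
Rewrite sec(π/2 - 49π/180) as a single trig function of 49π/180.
sec(π/2 - 49π/180) = csc(49π/180)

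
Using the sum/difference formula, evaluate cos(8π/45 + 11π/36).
cos(8π/45 + 11π/36) = cos 8π/45 cos 11π/36 - sin 8π/45 sin 11π/36 = 0.05234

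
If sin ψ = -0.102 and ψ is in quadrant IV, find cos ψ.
cos ψ = 0.9948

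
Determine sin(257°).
sin(257°) = -0.9744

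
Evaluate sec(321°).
sec(321°) = 1.287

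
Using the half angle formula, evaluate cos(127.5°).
cos(127.5°) = -√((1 + cos 255°)/2) = -0.6088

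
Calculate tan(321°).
tan(321°) = -0.8098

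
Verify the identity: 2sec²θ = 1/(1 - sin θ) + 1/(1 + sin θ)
RHS = [(1 + sin θ) + (1 - sin θ)] / [(1 - sin θ)(1 + sin θ)] = 2/(1 - sin²θ) = 2/cos²θ = 2sec²θ = LHS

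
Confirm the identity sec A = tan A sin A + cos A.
RHS = sin²A/cos A + cos A = (sin²A + cos²A)/cos A = 1/cos A = sec A = LHS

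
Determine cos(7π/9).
cos(7π/9) = -0.766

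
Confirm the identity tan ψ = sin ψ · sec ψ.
RHS = sin ψ · (1/cos ψ) = sin ψ/cos ψ = tan ψ = LHS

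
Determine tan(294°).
tan(294°) = -2.246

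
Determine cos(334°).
cos(334°) = 0.8988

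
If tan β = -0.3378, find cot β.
cot β = 1/tan β = -2.96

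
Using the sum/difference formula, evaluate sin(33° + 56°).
sin(33° + 56°) = sin 33° cos 56° + cos 33° sin 56° = 0.9998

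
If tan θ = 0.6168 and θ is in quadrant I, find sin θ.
sin θ = 0.525 (using tan²θ + 1 = sec²θ)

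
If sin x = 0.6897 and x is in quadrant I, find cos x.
cos x = 0.7241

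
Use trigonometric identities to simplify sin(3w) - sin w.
sin(3w) - sin w = 2 cos(2w) sin w (using Sum-to-product)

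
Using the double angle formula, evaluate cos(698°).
cos(698°) = cos²349° - sin²349° = 0.9272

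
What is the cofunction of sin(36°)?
sin(36°) = cos(90° - 36°) = cos(54°)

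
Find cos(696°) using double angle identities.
cos(696°) = cos²348° - sin²348° = 0.9135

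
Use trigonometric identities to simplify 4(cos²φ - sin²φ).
4(cos²φ - sin²φ) = 4(cos(2φ)) (using Double angle)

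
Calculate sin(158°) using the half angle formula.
sin(158°) = √((1 - cos 316°)/2) = 0.3746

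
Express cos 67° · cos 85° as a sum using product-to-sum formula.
cos 67° cos 85° = (1/2)[cos(67°-85°) + cos(67°+85°)]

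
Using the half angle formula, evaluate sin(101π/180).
sin(101π/180) = √((1 - cos 101π/90)/2) = 0.9816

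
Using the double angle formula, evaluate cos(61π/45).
cos(61π/45) = cos²61π/90 - sin²61π/90 = -0.4384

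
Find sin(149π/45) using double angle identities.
sin(149π/45) = 2 sin 149π/90 cos 149π/90 = -0.829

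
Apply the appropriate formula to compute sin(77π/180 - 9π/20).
sin(77π/180 - 9π/20) = sin 77π/180 cos 9π/20 - cos 77π/180 sin 9π/20 = -0.06976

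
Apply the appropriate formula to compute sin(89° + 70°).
sin(89° + 70°) = sin 89° cos 70° + cos 89° sin 70° = 0.3584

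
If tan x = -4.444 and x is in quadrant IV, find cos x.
cos x = 0.2195 (using tan²x + 1 = sec²x)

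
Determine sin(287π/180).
sin(287π/180) = -0.9563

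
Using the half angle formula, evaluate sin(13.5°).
sin(13.5°) = √((1 - cos 27°)/2) = 0.2334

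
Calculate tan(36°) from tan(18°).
tan(36°) = 2 tan 18° / (1 - tan²18°) = 0.7265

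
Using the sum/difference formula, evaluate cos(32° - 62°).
cos(32° - 62°) = cos 32° cos 62° + sin 32° sin 62° = √3/2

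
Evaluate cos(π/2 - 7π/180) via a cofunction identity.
cos(π/2 - 7π/180) = sin(7π/180) = 0.1219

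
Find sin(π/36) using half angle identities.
sin(π/36) = √((1 - cos π/18)/2) = 0.08716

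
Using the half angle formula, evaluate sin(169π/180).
sin(169π/180) = √((1 - cos 169π/90)/2) = 0.1908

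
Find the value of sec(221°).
sec(221°) = -1.325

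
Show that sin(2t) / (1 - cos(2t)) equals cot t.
LHS = 2 sin t cos t / (2sin²t) = cos t/sin t = cot t = RHS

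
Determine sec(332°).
sec(332°) = 1.133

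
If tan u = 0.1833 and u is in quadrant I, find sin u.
sin u = 0.1803 (using tan²u + 1 = sec²u)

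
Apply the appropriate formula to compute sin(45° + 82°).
sin(45° + 82°) = sin 45° cos 82° + cos 45° sin 82° = 0.7986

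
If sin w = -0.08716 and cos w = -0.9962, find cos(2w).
cos(2w) = cos²w - sin²w = 0.9848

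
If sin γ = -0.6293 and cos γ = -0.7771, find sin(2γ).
sin(2γ) = 2 sin γ cos γ = 0.9781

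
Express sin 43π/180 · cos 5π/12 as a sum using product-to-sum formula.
sin 43π/180 cos 5π/12 = (1/2)[sin(43π/180+5π/12) + sin(43π/180-5π/12)]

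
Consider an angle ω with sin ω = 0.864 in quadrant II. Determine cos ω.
cos ω = ±√(1 - sin²ω) = -0.5035 (negative in QII)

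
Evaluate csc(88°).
csc(88°) = 1.001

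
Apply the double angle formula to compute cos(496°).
cos(496°) = 1 - 2sin²248° = -0.7193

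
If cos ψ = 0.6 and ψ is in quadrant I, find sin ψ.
sin ψ = 0.8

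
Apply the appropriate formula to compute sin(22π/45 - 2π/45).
sin(22π/45 - 2π/45) = sin 22π/45 cos 2π/45 - cos 22π/45 sin 2π/45 = 0.9848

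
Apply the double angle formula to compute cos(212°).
cos(212°) = 1 - 2sin²106° = -0.848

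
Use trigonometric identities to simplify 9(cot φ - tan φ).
9(cot φ - tan φ) = 9(2 cot(2φ)) (using Double angle)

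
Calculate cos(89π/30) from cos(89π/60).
cos(89π/30) = cos²89π/60 - sin²89π/60 = -0.9945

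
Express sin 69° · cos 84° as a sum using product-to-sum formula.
sin 69° cos 84° = (1/2)[sin(69°+84°) + sin(69°-84°)]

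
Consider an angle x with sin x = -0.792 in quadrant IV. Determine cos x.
cos x = √(1 - sin²x) = 0.6105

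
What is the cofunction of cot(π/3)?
cot(π/3) = tan(π/2 - π/3) = tan(π/6)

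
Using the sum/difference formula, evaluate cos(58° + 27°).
cos(58° + 27°) = cos 58° cos 27° - sin 58° sin 27° = 0.08716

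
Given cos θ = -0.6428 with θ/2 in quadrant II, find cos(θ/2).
cos(θ/2) = ±√((1 + cos θ)/2); negative since θ/2 ∈ QII, so cos(θ/2) = -0.4226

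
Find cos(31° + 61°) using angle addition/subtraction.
cos(31° + 61°) = cos 31° cos 61° - sin 31° sin 61° = -0.0349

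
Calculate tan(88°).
tan(88°) = 28.64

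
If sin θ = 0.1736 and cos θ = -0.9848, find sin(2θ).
sin(2θ) = 2 sin θ cos θ = -0.3419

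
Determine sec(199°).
sec(199°) = -1.058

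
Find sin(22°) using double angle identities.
sin(22°) = 2 sin 11° cos 11° = 0.3746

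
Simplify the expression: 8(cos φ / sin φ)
8(cos φ / sin φ) = 8(cot φ) (using Quotient identity)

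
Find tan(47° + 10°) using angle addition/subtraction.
tan(47° + 10°) = (tan 47° + tan 10°)/(1 - tan 47° tan 10°) = 1.54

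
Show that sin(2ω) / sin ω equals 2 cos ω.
LHS = 2 sin ω cos ω / sin ω = 2 cos ω = RHS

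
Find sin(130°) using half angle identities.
sin(130°) = √((1 - cos 260°)/2) = 0.766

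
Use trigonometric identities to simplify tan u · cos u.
tan u · cos u = sin u (using Quotient identity)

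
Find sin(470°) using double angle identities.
sin(470°) = 2 sin 235° cos 235° = 0.9397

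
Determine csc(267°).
csc(267°) = -1.001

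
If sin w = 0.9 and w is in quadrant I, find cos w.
cos w = 0.4359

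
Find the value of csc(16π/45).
csc(16π/45) = 1.113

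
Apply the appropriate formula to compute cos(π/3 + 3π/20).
cos(π/3 + 3π/20) = cos π/3 cos 3π/20 - sin π/3 sin 3π/20 = 0.05234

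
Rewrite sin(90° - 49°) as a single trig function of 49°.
sin(90° - 49°) = cos(49°)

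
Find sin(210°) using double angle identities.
sin(210°) = 2 sin 105° cos 105° = -1/2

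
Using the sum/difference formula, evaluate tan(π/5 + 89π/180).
tan(π/5 + 89π/180) = (tan π/5 + tan 89π/180)/(1 - tan π/5 tan 89π/180) = -1.428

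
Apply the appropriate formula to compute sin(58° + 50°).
sin(58° + 50°) = sin 58° cos 50° + cos 58° sin 50° = 0.9511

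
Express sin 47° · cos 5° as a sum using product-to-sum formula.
sin 47° cos 5° = (1/2)[sin(47°+5°) + sin(47°-5°)]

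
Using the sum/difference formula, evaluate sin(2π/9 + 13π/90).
sin(2π/9 + 13π/90) = sin 2π/9 cos 13π/90 + cos 2π/9 sin 13π/90 = 0.9135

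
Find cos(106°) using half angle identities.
cos(106°) = -√((1 + cos 212°)/2) = -0.2756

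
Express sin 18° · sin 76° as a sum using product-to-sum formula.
sin 18° sin 76° = (1/2)[cos(18°-76°) - cos(18°+76°)]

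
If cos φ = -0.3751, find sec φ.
sec φ = 1/cos φ = -2.666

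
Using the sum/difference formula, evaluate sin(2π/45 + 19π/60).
sin(2π/45 + 19π/60) = sin 2π/45 cos 19π/60 + cos 2π/45 sin 19π/60 = 0.9063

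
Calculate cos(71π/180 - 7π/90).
cos(71π/180 - 7π/90) = cos 71π/180 cos 7π/90 + sin 71π/180 sin 7π/90 = 0.5446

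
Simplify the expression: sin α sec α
sin α sec α = tan α (using Reciprocal + quotient)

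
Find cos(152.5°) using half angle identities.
cos(152.5°) = -√((1 + cos 305°)/2) = -0.887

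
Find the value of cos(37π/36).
cos(37π/36) = -0.9962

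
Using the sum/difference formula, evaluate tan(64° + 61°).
tan(64° + 61°) = (tan 64° + tan 61°)/(1 - tan 64° tan 61°) = -1.428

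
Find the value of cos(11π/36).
cos(11π/36) = 0.5736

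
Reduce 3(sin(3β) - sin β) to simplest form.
3(sin(3β) - sin β) = 3(2 cos(2β) sin β) (using Sum-to-product)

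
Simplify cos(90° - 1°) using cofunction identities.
cos(90° - 1°) = sin(1°)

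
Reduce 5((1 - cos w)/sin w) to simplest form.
5((1 - cos w)/sin w) = 5(tan(w/2)) (using Half angle)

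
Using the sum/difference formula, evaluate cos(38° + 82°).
cos(38° + 82°) = cos 38° cos 82° - sin 38° sin 82° = -1/2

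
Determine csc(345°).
csc(345°) = -3.864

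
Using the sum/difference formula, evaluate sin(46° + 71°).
sin(46° + 71°) = sin 46° cos 71° + cos 46° sin 71° = 0.891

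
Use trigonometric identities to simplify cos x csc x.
cos x csc x = cot x (using Reciprocal + quotient)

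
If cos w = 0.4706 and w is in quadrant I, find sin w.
sin w = 0.8823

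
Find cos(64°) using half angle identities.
cos(64°) = √((1 + cos 128°)/2) = 0.4384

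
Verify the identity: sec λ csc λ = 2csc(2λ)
RHS = 2/sin(2λ) = 2/(2 sin λ cos λ) = 1/(sin λ cos λ) = (1/cos λ)(1/sin λ) = sec λ csc λ = LHS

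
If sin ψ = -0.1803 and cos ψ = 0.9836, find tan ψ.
tan ψ = sin ψ / cos ψ = -0.1833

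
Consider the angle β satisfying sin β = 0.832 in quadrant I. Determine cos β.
cos β = √(1 - sin²β) = 0.5548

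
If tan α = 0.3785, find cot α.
cot α = 1/tan α = 2.642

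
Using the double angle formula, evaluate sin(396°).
sin(396°) = 2 sin 198° cos 198° = 0.5878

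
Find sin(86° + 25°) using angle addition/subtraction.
sin(86° + 25°) = sin 86° cos 25° + cos 86° sin 25° = 0.9336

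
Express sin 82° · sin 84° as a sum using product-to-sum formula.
sin 82° sin 84° = (1/2)[cos(82°-84°) - cos(82°+84°)]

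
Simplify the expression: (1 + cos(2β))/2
(1 + cos(2β))/2 = cos²β (using Power reduction)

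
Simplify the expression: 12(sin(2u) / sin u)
12(sin(2u) / sin u) = 12(2 cos u) (using Double angle)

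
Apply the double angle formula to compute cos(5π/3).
cos(5π/3) = cos²5π/6 - sin²5π/6 = 1/2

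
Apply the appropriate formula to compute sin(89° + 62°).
sin(89° + 62°) = sin 89° cos 62° + cos 89° sin 62° = 0.4848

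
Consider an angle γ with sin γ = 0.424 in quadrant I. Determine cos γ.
cos γ = √(1 - sin²γ) = 0.9057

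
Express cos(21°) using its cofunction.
cos(21°) = sin(90° - 21°) = sin(69°)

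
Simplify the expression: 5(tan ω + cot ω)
5(tan ω + cot ω) = 5(sec ω csc ω) (using Quotient identities)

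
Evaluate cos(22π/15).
cos(22π/15) = -0.1045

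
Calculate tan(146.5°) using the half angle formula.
tan(146.5°) = sin 293° / (1 + cos 293°) = -0.6619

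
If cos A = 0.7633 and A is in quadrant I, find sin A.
sin A = 0.646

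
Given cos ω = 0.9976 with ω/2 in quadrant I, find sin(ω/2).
sin(ω/2) = ±√((1 - cos ω)/2); positive since ω/2 ∈ QI, so sin(ω/2) = 0.03464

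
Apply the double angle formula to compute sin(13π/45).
sin(13π/45) = 2 sin 13π/90 cos 13π/90 = 0.788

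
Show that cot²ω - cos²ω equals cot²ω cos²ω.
LHS = cos²ω/sin²ω - cos²ω = cos²ω(1/sin²ω - 1) = cos²ω · (1 - sin²ω)/sin²ω = cos²ω · cos²ω/sin²ω = cos²ω · cot²ω = RHS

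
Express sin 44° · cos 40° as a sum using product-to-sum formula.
sin 44° cos 40° = (1/2)[sin(44°+40°) + sin(44°-40°)]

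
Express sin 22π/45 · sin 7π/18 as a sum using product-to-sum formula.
sin 22π/45 sin 7π/18 = (1/2)[cos(22π/45-7π/18) - cos(22π/45+7π/18)]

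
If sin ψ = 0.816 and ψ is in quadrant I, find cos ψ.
cos ψ = 0.5781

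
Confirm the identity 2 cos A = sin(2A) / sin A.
RHS = 2 sin A cos A / sin A = 2 cos A = LHS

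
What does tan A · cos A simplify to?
tan A · cos A = sin A (using Quotient identity)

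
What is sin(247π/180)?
sin(247π/180) = -0.9205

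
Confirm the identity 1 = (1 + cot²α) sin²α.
RHS = csc²α · sin²α = (1/sin²α) · sin²α = 1 = LHS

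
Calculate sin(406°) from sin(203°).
sin(406°) = 2 sin 203° cos 203° = 0.7193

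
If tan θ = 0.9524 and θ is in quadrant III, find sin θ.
sin θ = -0.6897 (using tan²θ + 1 = sec²θ)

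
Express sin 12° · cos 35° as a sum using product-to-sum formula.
sin 12° cos 35° = (1/2)[sin(12°+35°) + sin(12°-35°)]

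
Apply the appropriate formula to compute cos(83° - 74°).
cos(83° - 74°) = cos 83° cos 74° + sin 83° sin 74° = 0.9877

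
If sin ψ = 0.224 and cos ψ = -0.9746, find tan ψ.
tan ψ = sin ψ / cos ψ = -0.2298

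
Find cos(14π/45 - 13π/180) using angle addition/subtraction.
cos(14π/45 - 13π/180) = cos 14π/45 cos 13π/180 + sin 14π/45 sin 13π/180 = 0.7314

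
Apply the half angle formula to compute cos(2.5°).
cos(2.5°) = √((1 + cos 5°)/2) = 0.999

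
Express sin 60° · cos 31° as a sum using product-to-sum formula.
sin 60° cos 31° = (1/2)[sin(60°+31°) + sin(60°-31°)]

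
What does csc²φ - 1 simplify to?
csc²φ - 1 = cot²φ (using Pythagorean identity)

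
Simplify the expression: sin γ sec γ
sin γ sec γ = tan γ (using Reciprocal + quotient)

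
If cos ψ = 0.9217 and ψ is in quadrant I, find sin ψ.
sin ψ = 0.3879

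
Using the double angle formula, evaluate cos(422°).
cos(422°) = cos²211° - sin²211° = 0.4695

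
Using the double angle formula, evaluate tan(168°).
tan(168°) = 2 tan 84° / (1 - tan²84°) = -0.2126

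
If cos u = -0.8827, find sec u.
sec u = 1/cos u = -1.133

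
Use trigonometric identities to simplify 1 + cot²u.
1 + cot²u = csc²u (using Pythagorean identity)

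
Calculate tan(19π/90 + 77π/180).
tan(19π/90 + 77π/180) = (tan 19π/90 + tan 77π/180)/(1 - tan 19π/90 tan 77π/180) = -2.145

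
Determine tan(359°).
tan(359°) = -0.01746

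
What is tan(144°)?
tan(144°) = -0.7265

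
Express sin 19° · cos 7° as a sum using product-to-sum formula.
sin 19° cos 7° = (1/2)[sin(19°+7°) + sin(19°-7°)]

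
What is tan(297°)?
tan(297°) = -1.963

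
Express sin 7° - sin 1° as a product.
sin 7° - sin 1° = 2 cos(4°) sin(3°)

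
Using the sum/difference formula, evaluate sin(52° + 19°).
sin(52° + 19°) = sin 52° cos 19° + cos 52° sin 19° = 0.9455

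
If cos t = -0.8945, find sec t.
sec t = 1/cos t = -1.118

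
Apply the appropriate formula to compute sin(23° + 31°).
sin(23° + 31°) = sin 23° cos 31° + cos 23° sin 31° = 0.809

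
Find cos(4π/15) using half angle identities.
cos(4π/15) = √((1 + cos 8π/15)/2) = 0.6691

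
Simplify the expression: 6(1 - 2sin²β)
6(1 - 2sin²β) = 6(cos(2β)) (using Double angle)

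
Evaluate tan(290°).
tan(290°) = -2.747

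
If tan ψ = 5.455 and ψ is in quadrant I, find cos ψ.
cos ψ = 0.1803 (using tan²ψ + 1 = sec²ψ)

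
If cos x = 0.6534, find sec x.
sec x = 1/cos x = 1.53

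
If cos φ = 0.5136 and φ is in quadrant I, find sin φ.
sin φ = 0.858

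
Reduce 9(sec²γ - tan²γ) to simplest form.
9(sec²γ - tan²γ) = 9 (using Pythagorean identity)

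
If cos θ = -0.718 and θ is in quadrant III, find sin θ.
sin θ = -0.696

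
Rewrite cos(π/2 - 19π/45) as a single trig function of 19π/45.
cos(π/2 - 19π/45) = sin(19π/45)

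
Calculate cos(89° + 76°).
cos(89° + 76°) = cos 89° cos 76° - sin 89° sin 76° = -(√6+√2)/4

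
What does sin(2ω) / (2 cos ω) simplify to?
sin(2ω) / (2 cos ω) = sin ω (using Double angle)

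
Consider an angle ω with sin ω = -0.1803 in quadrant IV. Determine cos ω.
cos ω = √(1 - sin²ω) = 0.9836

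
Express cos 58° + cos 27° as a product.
cos 58° + cos 27° = 2 cos(42.5°) cos(15.5°)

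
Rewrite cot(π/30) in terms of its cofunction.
cot(π/30) = tan(π/2 - π/30) = tan(7π/15)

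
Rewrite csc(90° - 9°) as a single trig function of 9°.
csc(90° - 9°) = sec(9°)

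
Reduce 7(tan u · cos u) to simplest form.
7(tan u · cos u) = 7(sin u) (using Quotient identity)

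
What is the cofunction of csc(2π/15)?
csc(2π/15) = sec(π/2 - 2π/15) = sec(11π/30)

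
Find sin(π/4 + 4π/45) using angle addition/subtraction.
sin(π/4 + 4π/45) = sin π/4 cos 4π/45 + cos π/4 sin 4π/45 = 0.8746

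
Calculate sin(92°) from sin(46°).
sin(92°) = 2 sin 46° cos 46° = 0.9994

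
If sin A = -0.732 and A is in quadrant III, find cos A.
cos A = -0.6813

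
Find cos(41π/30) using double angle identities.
cos(41π/30) = cos²41π/60 - sin²41π/60 = -0.4067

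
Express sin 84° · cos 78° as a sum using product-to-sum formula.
sin 84° cos 78° = (1/2)[sin(84°+78°) + sin(84°-78°)]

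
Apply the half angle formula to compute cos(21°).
cos(21°) = √((1 + cos 42°)/2) = 0.9336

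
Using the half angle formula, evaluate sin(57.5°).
sin(57.5°) = √((1 - cos 115°)/2) = 0.8434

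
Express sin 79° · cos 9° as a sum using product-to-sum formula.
sin 79° cos 9° = (1/2)[sin(79°+9°) + sin(79°-9°)]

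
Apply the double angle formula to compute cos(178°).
cos(178°) = cos²89° - sin²89° = -0.9994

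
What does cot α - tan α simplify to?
cot α - tan α = 2 cot(2α) (using Double angle)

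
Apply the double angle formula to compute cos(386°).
cos(386°) = cos²193° - sin²193° = 0.8988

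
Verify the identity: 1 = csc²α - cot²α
RHS = 1/sin²α - cos²α/sin²α = (1 - cos²α)/sin²α = sin²α/sin²α = 1 = LHS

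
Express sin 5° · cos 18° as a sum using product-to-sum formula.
sin 5° cos 18° = (1/2)[sin(5°+18°) + sin(5°-18°)]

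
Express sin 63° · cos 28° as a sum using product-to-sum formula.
sin 63° cos 28° = (1/2)[sin(63°+28°) + sin(63°-28°)]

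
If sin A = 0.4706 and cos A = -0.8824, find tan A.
tan A = sin A / cos A = -0.5333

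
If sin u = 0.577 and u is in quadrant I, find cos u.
cos u = 0.8167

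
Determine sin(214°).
sin(214°) = -0.5592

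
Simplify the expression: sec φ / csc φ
sec φ / csc φ = tan φ (using Reciprocal identities)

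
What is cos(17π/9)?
cos(17π/9) = 0.9397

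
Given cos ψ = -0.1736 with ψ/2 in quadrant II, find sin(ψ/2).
sin(ψ/2) = ±√((1 - cos ψ)/2); positive since ψ/2 ∈ QII, so sin(ψ/2) = 0.766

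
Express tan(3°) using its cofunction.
tan(3°) = cot(90° - 3°) = cot(87°)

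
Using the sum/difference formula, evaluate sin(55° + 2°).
sin(55° + 2°) = sin 55° cos 2° + cos 55° sin 2° = 0.8387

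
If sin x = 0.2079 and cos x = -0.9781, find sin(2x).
sin(2x) = 2 sin x cos x = -0.4067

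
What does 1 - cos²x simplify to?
1 - cos²x = sin²x (using Pythagorean identity)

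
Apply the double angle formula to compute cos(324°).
cos(324°) = cos²162° - sin²162° = 0.809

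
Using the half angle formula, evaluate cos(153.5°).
cos(153.5°) = -√((1 + cos 307°)/2) = -0.8949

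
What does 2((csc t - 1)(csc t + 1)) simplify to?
2((csc t - 1)(csc t + 1)) = 2(cot²t) (using Diff. of squares)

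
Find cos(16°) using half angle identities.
cos(16°) = √((1 + cos 32°)/2) = 0.9613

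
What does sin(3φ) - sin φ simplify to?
sin(3φ) - sin φ = 2 cos(2φ) sin φ (using Sum-to-product)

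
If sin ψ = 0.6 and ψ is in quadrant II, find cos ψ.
cos ψ = -0.8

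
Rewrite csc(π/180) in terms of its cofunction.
csc(π/180) = sec(π/2 - π/180) = sec(89π/180)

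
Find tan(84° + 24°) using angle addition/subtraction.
tan(84° + 24°) = (tan 84° + tan 24°)/(1 - tan 84° tan 24°) = -3.078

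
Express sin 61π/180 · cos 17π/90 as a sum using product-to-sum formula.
sin 61π/180 cos 17π/90 = (1/2)[sin(61π/180+17π/90) + sin(61π/180-17π/90)]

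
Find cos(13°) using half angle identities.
cos(13°) = √((1 + cos 26°)/2) = 0.9744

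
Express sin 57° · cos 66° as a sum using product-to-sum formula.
sin 57° cos 66° = (1/2)[sin(57°+66°) + sin(57°-66°)]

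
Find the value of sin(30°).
sin(30°) = 1/2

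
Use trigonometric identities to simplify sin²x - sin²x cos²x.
sin²x - sin²x cos²x = sin⁴x (using Factoring)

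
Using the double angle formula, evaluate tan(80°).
tan(80°) = 2 tan 40° / (1 - tan²40°) = 5.671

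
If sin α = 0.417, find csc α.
csc α = 1/sin α = 2.398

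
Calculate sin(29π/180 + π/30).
sin(29π/180 + π/30) = sin 29π/180 cos π/30 + cos 29π/180 sin π/30 = 0.5736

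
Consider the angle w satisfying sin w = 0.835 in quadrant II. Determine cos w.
cos w = ±√(1 - sin²w) = -0.5502 (negative in QII)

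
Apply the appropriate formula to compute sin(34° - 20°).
sin(34° - 20°) = sin 34° cos 20° - cos 34° sin 20° = 0.2419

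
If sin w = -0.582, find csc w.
csc w = 1/sin w = -1.718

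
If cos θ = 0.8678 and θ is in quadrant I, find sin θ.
sin θ = 0.4969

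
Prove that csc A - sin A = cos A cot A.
LHS = 1/sin A - sin A = (1 - sin²A)/sin A = cos²A/sin A = cos A · (cos A/sin A) = cos A cot A = RHS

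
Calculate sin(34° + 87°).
sin(34° + 87°) = sin 34° cos 87° + cos 34° sin 87° = 0.8572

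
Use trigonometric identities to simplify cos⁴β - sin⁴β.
cos⁴β - sin⁴β = cos(2β) (using Factoring + double angle)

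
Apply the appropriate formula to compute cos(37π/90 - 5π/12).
cos(37π/90 - 5π/12) = cos 37π/90 cos 5π/12 + sin 37π/90 sin 5π/12 = 0.9998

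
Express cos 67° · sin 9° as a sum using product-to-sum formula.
cos 67° sin 9° = (1/2)[sin(67°+9°) - sin(67°-9°)]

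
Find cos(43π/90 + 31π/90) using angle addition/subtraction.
cos(43π/90 + 31π/90) = cos 43π/90 cos 31π/90 - sin 43π/90 sin 31π/90 = -0.848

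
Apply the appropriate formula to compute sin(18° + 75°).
sin(18° + 75°) = sin 18° cos 75° + cos 18° sin 75° = 0.9986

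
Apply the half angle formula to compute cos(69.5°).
cos(69.5°) = √((1 + cos 139°)/2) = 0.3502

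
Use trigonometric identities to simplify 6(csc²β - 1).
6(csc²β - 1) = 6(cot²β) (using Pythagorean identity)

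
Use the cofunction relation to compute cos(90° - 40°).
cos(90° - 40°) = sin(40°) = 0.6428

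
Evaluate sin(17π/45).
sin(17π/45) = 0.9272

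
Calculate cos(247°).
cos(247°) = -0.3907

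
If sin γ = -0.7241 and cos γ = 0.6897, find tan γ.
tan γ = sin γ / cos γ = -1.05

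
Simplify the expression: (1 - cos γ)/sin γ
(1 - cos γ)/sin γ = tan(γ/2) (using Half angle)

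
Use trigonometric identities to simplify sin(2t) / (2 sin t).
sin(2t) / (2 sin t) = cos t (using Double angle)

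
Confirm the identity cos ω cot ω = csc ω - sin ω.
RHS = 1/sin ω - sin ω = (1 - sin²ω)/sin ω = cos²ω/sin ω = cos ω · (cos ω/sin ω) = cos ω cot ω = LHS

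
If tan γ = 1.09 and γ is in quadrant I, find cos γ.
cos γ = 0.676 (using tan²γ + 1 = sec²γ)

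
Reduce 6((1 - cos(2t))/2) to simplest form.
6((1 - cos(2t))/2) = 6(sin²t) (using Power reduction)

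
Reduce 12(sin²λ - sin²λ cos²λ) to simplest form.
12(sin²λ - sin²λ cos²λ) = 12(sin⁴λ) (using Factoring)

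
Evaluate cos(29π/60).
cos(29π/60) = 0.05234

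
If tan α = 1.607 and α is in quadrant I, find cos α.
cos α = 0.5283 (using tan²α + 1 = sec²α)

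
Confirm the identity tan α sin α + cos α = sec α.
LHS = sin²α/cos α + cos α = (sin²α + cos²α)/cos α = 1/cos α = sec α = RHS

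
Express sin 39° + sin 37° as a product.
sin 39° + sin 37° = 2 sin(38°) cos(1°)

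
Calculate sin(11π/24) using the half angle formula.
sin(11π/24) = √((1 - cos 11π/12)/2) = 0.9914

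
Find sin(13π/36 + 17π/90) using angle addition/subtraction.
sin(13π/36 + 17π/90) = sin 13π/36 cos 17π/90 + cos 13π/36 sin 17π/90 = 0.9877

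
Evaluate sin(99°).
sin(99°) = 0.9877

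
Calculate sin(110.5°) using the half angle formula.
sin(110.5°) = √((1 - cos 221°)/2) = 0.9367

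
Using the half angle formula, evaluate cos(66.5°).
cos(66.5°) = √((1 + cos 133°)/2) = 0.3987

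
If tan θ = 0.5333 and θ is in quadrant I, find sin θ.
sin θ = 0.4706 (using tan²θ + 1 = sec²θ)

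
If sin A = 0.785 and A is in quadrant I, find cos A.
cos A = 0.6195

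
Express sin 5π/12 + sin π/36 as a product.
sin 5π/12 + sin π/36 = 2 sin(2π/9) cos(7π/36)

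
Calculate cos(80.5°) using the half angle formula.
cos(80.5°) = √((1 + cos 161°)/2) = 0.165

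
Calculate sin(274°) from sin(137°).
sin(274°) = 2 sin 137° cos 137° = -0.9976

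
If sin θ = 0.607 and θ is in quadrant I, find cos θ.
cos θ = 0.7947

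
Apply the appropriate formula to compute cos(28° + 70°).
cos(28° + 70°) = cos 28° cos 70° - sin 28° sin 70° = -0.1392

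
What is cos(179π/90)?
cos(179π/90) = 0.9994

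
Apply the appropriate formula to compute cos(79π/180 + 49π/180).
cos(79π/180 + 49π/180) = cos 79π/180 cos 49π/180 - sin 79π/180 sin 49π/180 = -0.6157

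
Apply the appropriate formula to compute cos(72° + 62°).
cos(72° + 62°) = cos 72° cos 62° - sin 72° sin 62° = -0.6947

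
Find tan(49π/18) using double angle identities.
tan(49π/18) = 2 tan 49π/36 / (1 - tan²49π/36) = -1.192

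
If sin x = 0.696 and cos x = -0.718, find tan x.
tan x = sin x / cos x = -0.9694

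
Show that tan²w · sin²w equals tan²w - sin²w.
RHS = sin²w/cos²w - sin²w = sin²w(1/cos²w - 1) = sin²w · (1 - cos²w)/cos²w = sin²w · sin²w/cos²w = sin²w · tan²w = LHS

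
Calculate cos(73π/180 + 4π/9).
cos(73π/180 + 4π/9) = cos 73π/180 cos 4π/9 - sin 73π/180 sin 4π/9 = -0.891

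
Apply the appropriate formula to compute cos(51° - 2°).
cos(51° - 2°) = cos 51° cos 2° + sin 51° sin 2° = 0.6561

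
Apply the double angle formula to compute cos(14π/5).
cos(14π/5) = 1 - 2sin²7π/5 = -0.809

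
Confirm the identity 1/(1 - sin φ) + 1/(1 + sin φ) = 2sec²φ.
LHS = [(1 + sin φ) + (1 - sin φ)] / [(1 - sin φ)(1 + sin φ)] = 2/(1 - sin²φ) = 2/cos²φ = 2sec²φ = RHS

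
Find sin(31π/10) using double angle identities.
sin(31π/10) = 2 sin 31π/20 cos 31π/20 = -0.309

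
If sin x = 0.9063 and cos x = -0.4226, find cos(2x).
cos(2x) = cos²x - sin²x = -0.6428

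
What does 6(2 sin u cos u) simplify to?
6(2 sin u cos u) = 6(sin(2u)) (using Double angle)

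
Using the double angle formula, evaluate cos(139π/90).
cos(139π/90) = cos²139π/180 - sin²139π/180 = 0.1392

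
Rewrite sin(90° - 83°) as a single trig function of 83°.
sin(90° - 83°) = cos(83°)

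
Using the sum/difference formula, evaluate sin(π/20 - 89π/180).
sin(π/20 - 89π/180) = sin π/20 cos 89π/180 - cos π/20 sin 89π/180 = -0.9848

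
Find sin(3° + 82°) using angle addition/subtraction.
sin(3° + 82°) = sin 3° cos 82° + cos 3° sin 82° = 0.9962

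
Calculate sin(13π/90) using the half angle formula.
sin(13π/90) = √((1 - cos 13π/45)/2) = 0.4384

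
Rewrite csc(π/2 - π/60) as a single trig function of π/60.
csc(π/2 - π/60) = sec(π/60)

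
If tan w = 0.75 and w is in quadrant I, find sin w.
sin w = 0.6 (using tan²w + 1 = sec²w)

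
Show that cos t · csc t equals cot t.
LHS = cos t · (1/sin t) = cos t/sin t = cot t = RHS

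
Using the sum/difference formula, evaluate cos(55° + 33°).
cos(55° + 33°) = cos 55° cos 33° - sin 55° sin 33° = 0.0349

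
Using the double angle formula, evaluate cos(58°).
cos(58°) = cos²29° - sin²29° = 0.5299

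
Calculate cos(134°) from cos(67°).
cos(134°) = cos²67° - sin²67° = -0.6947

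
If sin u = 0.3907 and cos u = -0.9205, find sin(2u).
sin(2u) = 2 sin u cos u = -0.7193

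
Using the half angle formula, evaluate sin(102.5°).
sin(102.5°) = √((1 - cos 205°)/2) = 0.9763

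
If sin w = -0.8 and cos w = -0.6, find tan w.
tan w = sin w / cos w = 1.333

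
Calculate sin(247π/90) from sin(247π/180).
sin(247π/90) = 2 sin 247π/180 cos 247π/180 = 0.7193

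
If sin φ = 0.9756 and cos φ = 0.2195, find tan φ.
tan φ = sin φ / cos φ = 4.445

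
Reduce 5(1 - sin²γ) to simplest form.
5(1 - sin²γ) = 5(cos²γ) (using Pythagorean identity)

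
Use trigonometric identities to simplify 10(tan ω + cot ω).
10(tan ω + cot ω) = 10(sec ω csc ω) (using Quotient identities)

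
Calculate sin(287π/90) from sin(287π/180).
sin(287π/90) = 2 sin 287π/180 cos 287π/180 = -0.5592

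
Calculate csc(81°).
csc(81°) = 1.012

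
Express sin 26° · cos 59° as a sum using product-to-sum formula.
sin 26° cos 59° = (1/2)[sin(26°+59°) + sin(26°-59°)]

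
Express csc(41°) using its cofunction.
csc(41°) = sec(90° - 41°) = sec(49°)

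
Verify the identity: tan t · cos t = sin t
LHS = (sin t/cos t) · cos t = sin t = RHS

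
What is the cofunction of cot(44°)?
cot(44°) = tan(90° - 44°) = tan(46°)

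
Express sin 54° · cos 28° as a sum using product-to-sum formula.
sin 54° cos 28° = (1/2)[sin(54°+28°) + sin(54°-28°)]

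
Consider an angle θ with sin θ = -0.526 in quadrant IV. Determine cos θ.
cos θ = √(1 - sin²θ) = 0.8505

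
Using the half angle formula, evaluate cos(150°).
cos(150°) = -√((1 + cos 300°)/2) = -√3/2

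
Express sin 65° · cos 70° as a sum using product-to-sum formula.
sin 65° cos 70° = (1/2)[sin(65°+70°) + sin(65°-70°)]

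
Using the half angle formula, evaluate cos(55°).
cos(55°) = √((1 + cos 110°)/2) = 0.5736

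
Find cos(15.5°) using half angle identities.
cos(15.5°) = √((1 + cos 31°)/2) = 0.9636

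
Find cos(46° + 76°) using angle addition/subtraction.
cos(46° + 76°) = cos 46° cos 76° - sin 46° sin 76° = -0.5299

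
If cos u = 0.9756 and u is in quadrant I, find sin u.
sin u = 0.2196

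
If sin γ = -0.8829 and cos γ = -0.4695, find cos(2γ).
cos(2γ) = cos²γ - sin²γ = -0.5591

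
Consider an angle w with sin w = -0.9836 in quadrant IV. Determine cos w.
cos w = √(1 - sin²w) = 0.1804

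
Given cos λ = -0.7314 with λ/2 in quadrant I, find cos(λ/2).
cos(λ/2) = ±√((1 + cos λ)/2); positive since λ/2 ∈ QI, so cos(λ/2) = 0.3665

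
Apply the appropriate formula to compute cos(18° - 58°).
cos(18° - 58°) = cos 18° cos 58° + sin 18° sin 58° = 0.766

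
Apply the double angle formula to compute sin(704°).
sin(704°) = 2 sin 352° cos 352° = -0.2756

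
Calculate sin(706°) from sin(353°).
sin(706°) = 2 sin 353° cos 353° = -0.2419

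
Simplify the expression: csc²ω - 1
csc²ω - 1 = cot²ω (using Pythagorean identity)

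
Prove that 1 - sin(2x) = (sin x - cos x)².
RHS = sin²x - 2 sin x cos x + cos²x = (sin²x + cos²x) - 2 sin x cos x = 1 - sin(2x) = LHS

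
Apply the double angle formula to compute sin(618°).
sin(618°) = 2 sin 309° cos 309° = -0.9781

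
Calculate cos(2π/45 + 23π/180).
cos(2π/45 + 23π/180) = cos 2π/45 cos 23π/180 - sin 2π/45 sin 23π/180 = 0.8572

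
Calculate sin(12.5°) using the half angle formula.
sin(12.5°) = √((1 - cos 25°)/2) = 0.2164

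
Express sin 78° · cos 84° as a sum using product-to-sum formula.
sin 78° cos 84° = (1/2)[sin(78°+84°) + sin(78°-84°)]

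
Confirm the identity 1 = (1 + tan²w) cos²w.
RHS = sec²w · cos²w = (1/cos²w) · cos²w = 1 = LHS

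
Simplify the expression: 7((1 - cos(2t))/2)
7((1 - cos(2t))/2) = 7(sin²t) (using Power reduction)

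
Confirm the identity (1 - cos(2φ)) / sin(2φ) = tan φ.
LHS = 2sin²φ / (2 sin φ cos φ) = sin φ/cos φ = tan φ = RHS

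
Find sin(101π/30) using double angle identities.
sin(101π/30) = 2 sin 101π/60 cos 101π/60 = -0.9135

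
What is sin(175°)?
sin(175°) = 0.08716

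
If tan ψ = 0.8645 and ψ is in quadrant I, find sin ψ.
sin ψ = 0.654 (using tan²ψ + 1 = sec²ψ)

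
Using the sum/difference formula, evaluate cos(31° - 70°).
cos(31° - 70°) = cos 31° cos 70° + sin 31° sin 70° = 0.7771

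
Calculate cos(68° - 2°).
cos(68° - 2°) = cos 68° cos 2° + sin 68° sin 2° = 0.4067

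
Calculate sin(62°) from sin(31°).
sin(62°) = 2 sin 31° cos 31° = 0.8829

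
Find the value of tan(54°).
tan(54°) = 1.376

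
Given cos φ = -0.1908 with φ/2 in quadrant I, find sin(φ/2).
sin(φ/2) = ±√((1 - cos φ)/2); positive since φ/2 ∈ QI, so sin(φ/2) = 0.7716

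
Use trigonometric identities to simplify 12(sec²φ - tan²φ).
12(sec²φ - tan²φ) = 12 (using Pythagorean identity)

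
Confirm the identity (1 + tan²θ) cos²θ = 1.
LHS = sec²θ · cos²θ = (1/cos²θ) · cos²θ = 1 = RHS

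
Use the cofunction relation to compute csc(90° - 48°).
csc(90° - 48°) = sec(48°) = 1.494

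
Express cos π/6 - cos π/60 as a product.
cos π/6 - cos π/60 = -2 sin(11π/120) sin(3π/40)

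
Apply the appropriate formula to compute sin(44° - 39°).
sin(44° - 39°) = sin 44° cos 39° - cos 44° sin 39° = 0.08716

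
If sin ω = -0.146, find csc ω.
csc ω = 1/sin ω = -6.849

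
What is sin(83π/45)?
sin(83π/45) = -0.4695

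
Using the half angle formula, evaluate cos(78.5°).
cos(78.5°) = √((1 + cos 157°)/2) = 0.1994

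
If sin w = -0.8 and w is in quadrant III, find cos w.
cos w = -0.6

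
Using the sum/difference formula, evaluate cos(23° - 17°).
cos(23° - 17°) = cos 23° cos 17° + sin 23° sin 17° = 0.9945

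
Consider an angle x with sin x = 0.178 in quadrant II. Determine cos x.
cos x = ±√(1 - sin²x) = -0.984 (negative in QII)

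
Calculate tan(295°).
tan(295°) = -2.145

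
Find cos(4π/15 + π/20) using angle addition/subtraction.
cos(4π/15 + π/20) = cos 4π/15 cos π/20 - sin 4π/15 sin π/20 = 0.5446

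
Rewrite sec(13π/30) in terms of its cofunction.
sec(13π/30) = csc(π/2 - 13π/30) = csc(π/15)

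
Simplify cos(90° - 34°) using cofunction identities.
cos(90° - 34°) = sin(34°)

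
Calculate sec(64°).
sec(64°) = 2.281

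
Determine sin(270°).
sin(270°) = -1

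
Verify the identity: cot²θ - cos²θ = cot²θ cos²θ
LHS = cos²θ/sin²θ - cos²θ = cos²θ(1/sin²θ - 1) = cos²θ · (1 - sin²θ)/sin²θ = cos²θ · cos²θ/sin²θ = cos²θ · cot²θ = RHS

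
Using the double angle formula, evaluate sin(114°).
sin(114°) = 2 sin 57° cos 57° = 0.9135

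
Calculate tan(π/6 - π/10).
tan(π/6 - π/10) = (tan π/6 - tan π/10)/(1 + tan π/6 tan π/10) = 0.2126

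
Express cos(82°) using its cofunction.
cos(82°) = sin(90° - 82°) = sin(8°)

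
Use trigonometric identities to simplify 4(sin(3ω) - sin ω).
4(sin(3ω) - sin ω) = 4(2 cos(2ω) sin ω) (using Sum-to-product)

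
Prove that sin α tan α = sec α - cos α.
RHS = 1/cos α - cos α = (1 - cos²α)/cos α = sin²α/cos α = sin α · (sin α/cos α) = sin α tan α = LHS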